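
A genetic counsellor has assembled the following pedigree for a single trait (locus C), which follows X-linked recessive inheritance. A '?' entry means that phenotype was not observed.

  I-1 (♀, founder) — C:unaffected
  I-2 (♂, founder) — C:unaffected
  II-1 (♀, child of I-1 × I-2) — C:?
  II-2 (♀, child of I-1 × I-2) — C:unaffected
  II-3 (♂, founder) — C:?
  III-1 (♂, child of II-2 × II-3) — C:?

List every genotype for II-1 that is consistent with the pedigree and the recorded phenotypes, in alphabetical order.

C/I-1 un ·: X^CX^C|X^CX^c
C/I-2 un ·: X^CY
C/II-1 ? I-1×I-2: X^CX^C|X^CX^c
C/II-2 un I-1×I-2: X^CX^C|X^CX^c
C/II-3 ? ·: X^CY|X^cY
C/III-1 ? II-2×II-3: X^CY|X^cY
⇒ C over [I-1,I-2,II-1,II-2,II-3,III-1]: 14 consistent

II-1 ∈ {X^CX^C, X^CX^c}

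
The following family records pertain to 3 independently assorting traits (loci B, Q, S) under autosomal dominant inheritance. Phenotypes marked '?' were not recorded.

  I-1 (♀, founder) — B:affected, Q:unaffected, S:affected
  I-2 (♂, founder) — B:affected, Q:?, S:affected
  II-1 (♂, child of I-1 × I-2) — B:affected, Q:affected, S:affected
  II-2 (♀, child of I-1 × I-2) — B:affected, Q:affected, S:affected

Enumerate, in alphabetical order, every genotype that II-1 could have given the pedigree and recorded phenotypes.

II-1 ∈ {BB Qq SS, BB Qq Ss, Bb Qq SS, Bb Qq Ss}

B/I-1 aff ·: Bb|BB
B/I-2 aff ·: Bb|BB
B/II-1 aff I-1×I-2: Bb|BB
B/II-2 aff I-1×I-2: Bb|BB
⇒ B over [I-1,I-2,II-1,II-2]: 13 consistent
Q/I-1 un ·: qq
Q/I-2 ? ·: Qq|QQ
Q/II-1 aff I-1×I-2: Qq
Q/II-2 aff I-1×I-2: Qq
⇒ Q over [I-1,I-2,II-1,II-2]: 2 consistent
S/I-1 aff ·: Ss|SS
S/I-2 aff ·: Ss|SS
S/II-1 aff I-1×I-2: Ss|SS
S/II-2 aff I-1×I-2: Ss|SS
⇒ S over [I-1,I-2,II-1,II-2]: 13 consistent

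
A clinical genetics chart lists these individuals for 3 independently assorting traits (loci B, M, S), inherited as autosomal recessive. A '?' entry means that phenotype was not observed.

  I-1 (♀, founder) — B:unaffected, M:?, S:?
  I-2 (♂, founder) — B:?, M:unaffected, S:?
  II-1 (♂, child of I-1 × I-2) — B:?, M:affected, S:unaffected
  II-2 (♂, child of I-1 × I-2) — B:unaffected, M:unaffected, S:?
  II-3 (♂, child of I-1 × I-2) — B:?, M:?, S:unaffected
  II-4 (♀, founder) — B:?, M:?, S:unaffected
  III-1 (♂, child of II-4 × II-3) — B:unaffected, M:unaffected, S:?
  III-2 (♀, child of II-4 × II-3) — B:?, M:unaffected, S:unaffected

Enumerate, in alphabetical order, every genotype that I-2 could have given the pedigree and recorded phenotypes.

I-2 ∈ {BB Mm SS, BB Mm Ss, BB Mm ss, Bb Mm SS, Bb Mm Ss, Bb Mm ss, bb Mm SS, bb Mm Ss, bb Mm ss}

B/I-1 un ·: BB|Bb
B/I-2 ? ·: BB|Bb|bb
B/II-1 ? I-1×I-2: BB|Bb|bb
B/II-2 un I-1×I-2: BB|Bb
B/II-3 ? I-1×I-2: BB|Bb|bb
B/II-4 ? ·: BB|Bb|bb
B/III-1 un II-4×II-3: BB|Bb
B/III-2 ? II-4×II-3: BB|Bb|bb
⇒ B over [I-1,I-2,II-1,II-2,II-3,II-4,III-1,III-2]: 318 consistent
M/I-1 ? ·: Mm|mm
M/I-2 un ·: Mm
M/II-1 aff I-1×I-2: mm
M/II-2 un I-1×I-2: MM|Mm
M/II-3 ? I-1×I-2: MM|Mm|mm
M/II-4 ? ·: MM|Mm|mm
M/III-1 un II-4×II-3: MM|Mm
M/III-2 un II-4×II-3: MM|Mm
⇒ M over [I-1,I-2,II-1,II-2,II-3,II-4,III-1,III-2]: 45 consistent
S/I-1 ? ·: SS|Ss|ss
S/I-2 ? ·: SS|Ss|ss
S/II-1 un I-1×I-2: SS|Ss
S/II-2 ? I-1×I-2: SS|Ss|ss
S/II-3 un I-1×I-2: SS|Ss
S/II-4 un ·: SS|Ss
S/III-1 ? II-4×II-3: SS|Ss|ss
S/III-2 un II-4×II-3: SS|Ss
⇒ S over [I-1,I-2,II-1,II-2,II-3,II-4,III-1,III-2]: 275 consistent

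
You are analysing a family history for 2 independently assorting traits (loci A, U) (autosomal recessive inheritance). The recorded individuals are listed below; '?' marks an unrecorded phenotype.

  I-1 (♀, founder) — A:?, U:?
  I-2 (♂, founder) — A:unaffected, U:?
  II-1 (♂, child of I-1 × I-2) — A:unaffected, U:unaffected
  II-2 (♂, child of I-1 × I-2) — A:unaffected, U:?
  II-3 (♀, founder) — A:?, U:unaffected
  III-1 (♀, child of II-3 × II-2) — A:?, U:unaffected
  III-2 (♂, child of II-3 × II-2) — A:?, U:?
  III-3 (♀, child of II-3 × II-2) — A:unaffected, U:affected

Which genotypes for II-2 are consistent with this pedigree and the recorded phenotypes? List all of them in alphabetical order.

II-2 ∈ {AA Uu, AA uu, Aa Uu, Aa uu}

A/I-1 ? ·: AA|Aa|aa
A/I-2 un ·: AA|Aa
A/II-1 un I-1×I-2: AA|Aa
A/II-2 un I-1×I-2: AA|Aa
A/II-3 ? ·: AA|Aa|aa
A/III-1 ? II-3×II-2: AA|Aa|aa
A/III-2 ? II-3×II-2: AA|Aa|aa
A/III-3 un II-3×II-2: AA|Aa
⇒ A over [I-1,I-2,II-1,II-2,II-3,III-1,III-2,III-3]: 310 consistent
U/I-1 ? ·: UU|Uu|uu
U/I-2 ? ·: UU|Uu|uu
U/II-1 un I-1×I-2: UU|Uu
U/II-2 ? I-1×I-2: Uu|uu
U/II-3 un ·: Uu
U/III-1 un II-3×II-2: UU|Uu
U/III-2 ? II-3×II-2: UU|Uu|uu
U/III-3 aff II-3×II-2: uu
⇒ U over [I-1,I-2,II-1,II-2,II-3,III-1,III-2,III-3]: 68 consistent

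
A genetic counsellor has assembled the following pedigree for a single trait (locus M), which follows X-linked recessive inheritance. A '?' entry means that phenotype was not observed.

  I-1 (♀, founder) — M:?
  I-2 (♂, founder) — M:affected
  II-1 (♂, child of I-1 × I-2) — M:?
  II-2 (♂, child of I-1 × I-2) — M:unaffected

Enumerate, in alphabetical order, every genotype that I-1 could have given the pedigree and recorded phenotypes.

M/I-1 ? ·: X^MX^M|X^MX^m
M/I-2 aff ·: X^mY
M/II-1 ? I-1×I-2: X^MY|X^mY
M/II-2 un I-1×I-2: X^MY
⇒ M over [I-1,I-2,II-1,II-2]: 3 consistent

I-1 ∈ {X^MX^M, X^MX^m}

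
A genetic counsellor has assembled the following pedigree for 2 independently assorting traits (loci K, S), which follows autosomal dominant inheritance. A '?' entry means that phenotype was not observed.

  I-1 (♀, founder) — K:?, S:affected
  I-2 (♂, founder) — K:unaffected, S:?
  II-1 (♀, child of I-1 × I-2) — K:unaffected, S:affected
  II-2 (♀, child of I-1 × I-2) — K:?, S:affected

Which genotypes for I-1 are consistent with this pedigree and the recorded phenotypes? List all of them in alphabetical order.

K/I-1 ? ·: kk|Kk
K/I-2 un ·: kk
K/II-1 un I-1×I-2: kk
K/II-2 ? I-1×I-2: kk|Kk
⇒ K over [I-1,I-2,II-1,II-2]: 3 consistent
S/I-1 aff ·: Ss|SS
S/I-2 ? ·: ss|Ss|SS
S/II-1 aff I-1×I-2: Ss|SS
S/II-2 aff I-1×I-2: Ss|SS
⇒ S over [I-1,I-2,II-1,II-2]: 15 consistent

I-1 ∈ {Kk SS, Kk Ss, kk SS, kk Ss}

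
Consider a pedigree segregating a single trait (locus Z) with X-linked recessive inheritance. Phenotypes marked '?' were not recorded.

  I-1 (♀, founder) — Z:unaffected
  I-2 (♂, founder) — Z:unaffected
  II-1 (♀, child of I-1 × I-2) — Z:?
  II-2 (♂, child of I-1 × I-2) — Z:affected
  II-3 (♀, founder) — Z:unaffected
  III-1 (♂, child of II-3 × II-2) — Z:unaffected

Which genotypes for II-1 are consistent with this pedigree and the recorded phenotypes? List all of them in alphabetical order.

Z/I-1 un ·: X^ZX^z
Z/I-2 un ·: X^ZY
Z/II-1 ? I-1×I-2: X^ZX^Z|X^ZX^z
Z/II-2 aff I-1×I-2: X^zY
Z/II-3 un ·: X^ZX^Z|X^ZX^z
Z/III-1 un II-3×II-2: X^ZY
⇒ Z over [I-1,I-2,II-1,II-2,II-3,III-1]: 4 consistent

II-1 ∈ {X^ZX^Z, X^ZX^z}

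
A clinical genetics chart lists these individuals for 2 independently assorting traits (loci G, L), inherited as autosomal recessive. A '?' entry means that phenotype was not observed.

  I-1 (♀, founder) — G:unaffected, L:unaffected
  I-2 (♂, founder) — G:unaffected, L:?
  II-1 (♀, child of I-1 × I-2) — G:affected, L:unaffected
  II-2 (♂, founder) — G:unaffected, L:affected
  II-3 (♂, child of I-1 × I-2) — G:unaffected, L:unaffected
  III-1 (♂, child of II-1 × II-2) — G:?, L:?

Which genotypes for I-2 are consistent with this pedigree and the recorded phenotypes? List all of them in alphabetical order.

G/I-1 un ·: Gg
G/I-2 un ·: Gg
G/II-1 aff I-1×I-2: gg
G/II-2 un ·: GG|Gg
G/II-3 un I-1×I-2: GG|Gg
G/III-1 ? II-1×II-2: Gg|gg
⇒ G over [I-1,I-2,II-1,II-2,II-3,III-1]: 6 consistent
L/I-1 un ·: LL|Ll
L/I-2 ? ·: LL|Ll|ll
L/II-1 un I-1×I-2: LL|Ll
L/II-2 aff ·: ll
L/II-3 un I-1×I-2: LL|Ll
L/III-1 ? II-1×II-2: Ll|ll
⇒ L over [I-1,I-2,II-1,II-2,II-3,III-1]: 23 consistent

I-2 ∈ {Gg LL, Gg Ll, Gg ll}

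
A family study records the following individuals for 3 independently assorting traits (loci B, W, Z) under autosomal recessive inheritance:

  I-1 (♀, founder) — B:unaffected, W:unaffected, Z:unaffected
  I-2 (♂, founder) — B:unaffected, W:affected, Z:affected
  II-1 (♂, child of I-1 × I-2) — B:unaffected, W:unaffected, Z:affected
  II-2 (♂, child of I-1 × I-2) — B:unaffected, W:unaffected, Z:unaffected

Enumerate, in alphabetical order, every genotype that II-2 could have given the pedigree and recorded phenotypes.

II-2 ∈ {BB Ww Zz, Bb Ww Zz}

B/I-1 un ·: BB|Bb
B/I-2 un ·: BB|Bb
B/II-1 un I-1×I-2: BB|Bb
B/II-2 un I-1×I-2: BB|Bb
⇒ B over [I-1,I-2,II-1,II-2]: 13 consistent
W/I-1 un ·: WW|Ww
W/I-2 aff ·: ww
W/II-1 un I-1×I-2: Ww
W/II-2 un I-1×I-2: Ww
⇒ W over [I-1,I-2,II-1,II-2]: 2 consistent
Z/I-1 un ·: Zz
Z/I-2 aff ·: zz
Z/II-1 aff I-1×I-2: zz
Z/II-2 un I-1×I-2: Zz
⇒ Z over [I-1,I-2,II-1,II-2]: 1 consistent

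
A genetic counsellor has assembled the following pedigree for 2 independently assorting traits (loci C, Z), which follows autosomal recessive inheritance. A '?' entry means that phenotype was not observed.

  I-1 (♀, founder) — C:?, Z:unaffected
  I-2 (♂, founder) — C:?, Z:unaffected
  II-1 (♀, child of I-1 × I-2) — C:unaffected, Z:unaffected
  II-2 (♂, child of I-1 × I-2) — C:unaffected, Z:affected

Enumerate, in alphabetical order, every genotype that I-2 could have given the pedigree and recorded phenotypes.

I-2 ∈ {CC Zz, Cc Zz, cc Zz}

C/I-1 ? ·: CC|Cc|cc
C/I-2 ? ·: CC|Cc|cc
C/II-1 un I-1×I-2: CC|Cc
C/II-2 un I-1×I-2: CC|Cc
⇒ C over [I-1,I-2,II-1,II-2]: 17 consistent
Z/I-1 un ·: Zz
Z/I-2 un ·: Zz
Z/II-1 un I-1×I-2: ZZ|Zz
Z/II-2 aff I-1×I-2: zz
⇒ Z over [I-1,I-2,II-1,II-2]: 2 consistent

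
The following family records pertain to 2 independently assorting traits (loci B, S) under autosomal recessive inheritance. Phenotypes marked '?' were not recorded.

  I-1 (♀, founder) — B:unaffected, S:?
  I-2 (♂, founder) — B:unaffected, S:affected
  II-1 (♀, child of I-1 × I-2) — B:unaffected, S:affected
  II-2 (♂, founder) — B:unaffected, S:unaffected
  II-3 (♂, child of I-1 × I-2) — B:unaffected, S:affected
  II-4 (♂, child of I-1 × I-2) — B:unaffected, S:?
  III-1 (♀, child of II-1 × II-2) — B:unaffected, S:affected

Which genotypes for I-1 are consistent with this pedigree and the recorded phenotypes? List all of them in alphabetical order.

B/I-1 un ·: BB|Bb
B/I-2 un ·: BB|Bb
B/II-1 un I-1×I-2: BB|Bb
B/II-2 un ·: BB|Bb
B/II-3 un I-1×I-2: BB|Bb
B/II-4 un I-1×I-2: BB|Bb
B/III-1 un II-1×II-2: BB|Bb
⇒ B over [I-1,I-2,II-1,II-2,II-3,II-4,III-1]: 87 consistent
S/I-1 ? ·: Ss|ss
S/I-2 aff ·: ss
S/II-1 aff I-1×I-2: ss
S/II-2 un ·: Ss
S/II-3 aff I-1×I-2: ss
S/II-4 ? I-1×I-2: Ss|ss
S/III-1 aff II-1×II-2: ss
⇒ S over [I-1,I-2,II-1,II-2,II-3,II-4,III-1]: 3 consistent

I-1 ∈ {BB Ss, BB ss, Bb Ss, Bb ss}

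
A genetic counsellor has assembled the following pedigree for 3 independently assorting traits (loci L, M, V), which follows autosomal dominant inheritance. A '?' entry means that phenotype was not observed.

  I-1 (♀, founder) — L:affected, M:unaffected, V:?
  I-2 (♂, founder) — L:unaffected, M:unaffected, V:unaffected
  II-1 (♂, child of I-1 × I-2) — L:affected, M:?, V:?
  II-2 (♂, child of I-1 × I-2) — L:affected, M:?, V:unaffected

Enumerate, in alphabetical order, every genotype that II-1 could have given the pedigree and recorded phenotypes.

II-1 ∈ {Ll mm Vv, Ll mm vv}

L/I-1 aff ·: Ll|LL
L/I-2 un ·: ll
L/II-1 aff I-1×I-2: Ll
L/II-2 aff I-1×I-2: Ll
⇒ L over [I-1,I-2,II-1,II-2]: 2 consistent
M/I-1 un ·: mm
M/I-2 un ·: mm
M/II-1 ? I-1×I-2: mm
M/II-2 ? I-1×I-2: mm
⇒ M over [I-1,I-2,II-1,II-2]: 1 consistent
V/I-1 ? ·: vv|Vv
V/I-2 un ·: vv
V/II-1 ? I-1×I-2: vv|Vv
V/II-2 un I-1×I-2: vv
⇒ V over [I-1,I-2,II-1,II-2]: 3 consistent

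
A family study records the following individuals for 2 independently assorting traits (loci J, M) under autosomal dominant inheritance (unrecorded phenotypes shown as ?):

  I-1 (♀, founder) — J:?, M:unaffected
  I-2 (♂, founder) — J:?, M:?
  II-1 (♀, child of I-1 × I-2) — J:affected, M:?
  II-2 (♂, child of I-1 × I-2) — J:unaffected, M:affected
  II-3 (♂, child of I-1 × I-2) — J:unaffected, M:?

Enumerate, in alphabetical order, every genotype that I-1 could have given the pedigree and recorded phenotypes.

J/I-1 ? ·: jj|Jj
J/I-2 ? ·: jj|Jj
J/II-1 aff I-1×I-2: Jj|JJ
J/II-2 un I-1×I-2: jj
J/II-3 un I-1×I-2: jj
⇒ J over [I-1,I-2,II-1,II-2,II-3]: 4 consistent
M/I-1 un ·: mm
M/I-2 ? ·: Mm|MM
M/II-1 ? I-1×I-2: mm|Mm
M/II-2 aff I-1×I-2: Mm
M/II-3 ? I-1×I-2: mm|Mm
⇒ M over [I-1,I-2,II-1,II-2,II-3]: 5 consistent

I-1 ∈ {Jj mm, jj mm}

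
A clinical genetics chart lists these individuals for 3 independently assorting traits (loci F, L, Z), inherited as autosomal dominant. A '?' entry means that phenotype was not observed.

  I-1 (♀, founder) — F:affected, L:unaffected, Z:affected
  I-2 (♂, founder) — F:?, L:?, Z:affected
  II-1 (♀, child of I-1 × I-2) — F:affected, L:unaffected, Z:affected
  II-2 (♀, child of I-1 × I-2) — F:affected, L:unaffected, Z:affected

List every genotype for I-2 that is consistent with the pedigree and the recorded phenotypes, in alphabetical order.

I-2 ∈ {FF Ll ZZ, FF Ll Zz, FF ll ZZ, FF ll Zz, Ff Ll ZZ, Ff Ll Zz, Ff ll ZZ, Ff ll Zz, ff Ll ZZ, ff Ll Zz, ff ll ZZ, ff ll Zz}

F/I-1 aff ·: Ff|FF
F/I-2 ? ·: ff|Ff|FF
F/II-1 aff I-1×I-2: Ff|FF
F/II-2 aff I-1×I-2: Ff|FF
⇒ F over [I-1,I-2,II-1,II-2]: 15 consistent
L/I-1 un ·: ll
L/I-2 ? ·: ll|Ll
L/II-1 un I-1×I-2: ll
L/II-2 un I-1×I-2: ll
⇒ L over [I-1,I-2,II-1,II-2]: 2 consistent
Z/I-1 aff ·: Zz|ZZ
Z/I-2 aff ·: Zz|ZZ
Z/II-1 aff I-1×I-2: Zz|ZZ
Z/II-2 aff I-1×I-2: Zz|ZZ
⇒ Z over [I-1,I-2,II-1,II-2]: 13 consistent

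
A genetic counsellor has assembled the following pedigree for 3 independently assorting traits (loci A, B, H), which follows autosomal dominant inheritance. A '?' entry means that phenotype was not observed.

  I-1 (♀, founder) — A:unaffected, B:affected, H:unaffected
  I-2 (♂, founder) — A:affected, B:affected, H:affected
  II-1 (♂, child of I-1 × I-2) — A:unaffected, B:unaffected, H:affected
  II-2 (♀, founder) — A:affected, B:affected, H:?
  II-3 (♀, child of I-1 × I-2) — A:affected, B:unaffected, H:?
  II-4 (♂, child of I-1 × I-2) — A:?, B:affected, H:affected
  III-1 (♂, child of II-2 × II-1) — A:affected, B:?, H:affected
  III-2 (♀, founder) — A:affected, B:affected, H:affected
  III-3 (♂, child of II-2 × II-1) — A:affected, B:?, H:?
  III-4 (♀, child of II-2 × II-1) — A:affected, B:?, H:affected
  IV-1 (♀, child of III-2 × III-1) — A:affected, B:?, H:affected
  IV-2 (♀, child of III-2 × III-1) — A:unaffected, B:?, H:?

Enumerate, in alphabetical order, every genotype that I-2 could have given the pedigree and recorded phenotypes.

I-2 ∈ {Aa Bb HH, Aa Bb Hh}

A/I-1 un ·: aa
A/I-2 aff ·: Aa
A/II-1 un I-1×I-2: aa
A/II-2 aff ·: Aa|AA
A/II-3 aff I-1×I-2: Aa
A/II-4 ? I-1×I-2: aa|Aa
A/III-1 aff II-2×II-1: Aa
A/III-2 aff ·: Aa
A/III-3 aff II-2×II-1: Aa
A/III-4 aff II-2×II-1: Aa
A/IV-1 aff III-2×III-1: Aa|AA
A/IV-2 un III-2×III-1: aa
⇒ A over [I-1,I-2,II-1,II-2,II-3,II-4,III-1,III-2,III-3,III-4,IV-1,IV-2]: 8 consistent
B/I-1 aff ·: Bb
B/I-2 aff ·: Bb
B/II-1 un I-1×I-2: bb
B/II-2 aff ·: Bb|BB
B/II-3 un I-1×I-2: bb
B/II-4 aff I-1×I-2: Bb|BB
B/III-1 ? II-2×II-1: bb|Bb
B/III-2 aff ·: Bb|BB
B/III-3 ? II-2×II-1: bb|Bb
B/III-4 ? II-2×II-1: bb|Bb
B/IV-1 ? III-2×III-1: bb|Bb|BB
B/IV-2 ? III-2×III-1: bb|Bb|BB
⇒ B over [I-1,I-2,II-1,II-2,II-3,II-4,III-1,III-2,III-3,III-4,IV-1,IV-2]: 170 consistent
H/I-1 un ·: hh
H/I-2 aff ·: Hh|HH
H/II-1 aff I-1×I-2: Hh
H/II-2 ? ·: hh|Hh|HH
H/II-3 ? I-1×I-2: hh|Hh
H/II-4 aff I-1×I-2: Hh
H/III-1 aff II-2×II-1: Hh|HH
H/III-2 aff ·: Hh|HH
H/III-3 ? II-2×II-1: hh|Hh|HH
H/III-4 aff II-2×II-1: Hh|HH
H/IV-1 aff III-2×III-1: Hh|HH
H/IV-2 ? III-2×III-1: hh|Hh|HH
⇒ H over [I-1,I-2,II-1,II-2,II-3,II-4,III-1,III-2,III-3,III-4,IV-1,IV-2]: 510 consistent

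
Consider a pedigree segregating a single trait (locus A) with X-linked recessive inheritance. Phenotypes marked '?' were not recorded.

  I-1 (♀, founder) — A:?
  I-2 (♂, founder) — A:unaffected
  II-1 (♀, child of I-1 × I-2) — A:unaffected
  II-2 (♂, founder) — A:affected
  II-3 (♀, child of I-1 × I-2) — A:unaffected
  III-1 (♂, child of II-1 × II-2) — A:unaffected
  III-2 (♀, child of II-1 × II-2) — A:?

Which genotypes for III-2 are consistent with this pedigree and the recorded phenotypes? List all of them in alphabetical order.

III-2 ∈ {X^AX^a, X^aX^a}

A/I-1 ? ·: X^AX^A|X^AX^a|X^aX^a
A/I-2 un ·: X^AY
A/II-1 un I-1×I-2: X^AX^A|X^AX^a
A/II-2 aff ·: X^aY
A/II-3 un I-1×I-2: X^AX^A|X^AX^a
A/III-1 un II-1×II-2: X^AY
A/III-2 ? II-1×II-2: X^AX^a|X^aX^a
⇒ A over [I-1,I-2,II-1,II-2,II-3,III-1,III-2]: 9 consistent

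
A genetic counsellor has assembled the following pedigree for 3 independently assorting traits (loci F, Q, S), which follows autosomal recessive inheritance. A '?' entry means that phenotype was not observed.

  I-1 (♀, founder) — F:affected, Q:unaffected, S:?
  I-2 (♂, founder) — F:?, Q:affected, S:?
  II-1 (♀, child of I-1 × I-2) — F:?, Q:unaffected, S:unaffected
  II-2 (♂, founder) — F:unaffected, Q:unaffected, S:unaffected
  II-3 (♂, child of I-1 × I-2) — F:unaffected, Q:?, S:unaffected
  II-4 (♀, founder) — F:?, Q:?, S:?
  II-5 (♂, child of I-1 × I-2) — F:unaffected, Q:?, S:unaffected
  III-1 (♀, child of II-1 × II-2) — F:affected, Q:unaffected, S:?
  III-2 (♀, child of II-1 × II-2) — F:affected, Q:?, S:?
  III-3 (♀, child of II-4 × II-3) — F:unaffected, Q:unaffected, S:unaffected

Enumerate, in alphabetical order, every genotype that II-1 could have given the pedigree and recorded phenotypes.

II-1 ∈ {Ff Qq SS, Ff Qq Ss, ff Qq SS, ff Qq Ss}

F/I-1 aff ·: ff
F/I-2 ? ·: FF|Ff
F/II-1 ? I-1×I-2: Ff|ff
F/II-2 un ·: Ff
F/II-3 un I-1×I-2: Ff
F/II-4 ? ·: FF|Ff|ff
F/II-5 un I-1×I-2: Ff
F/III-1 aff II-1×II-2: ff
F/III-2 aff II-1×II-2: ff
F/III-3 un II-4×II-3: FF|Ff
⇒ F over [I-1,I-2,II-1,II-2,II-3,II-4,II-5,III-1,III-2,III-3]: 15 consistent
Q/I-1 un ·: QQ|Qq
Q/I-2 aff ·: qq
Q/II-1 un I-1×I-2: Qq
Q/II-2 un ·: QQ|Qq
Q/II-3 ? I-1×I-2: Qq|qq
Q/II-4 ? ·: QQ|Qq|qq
Q/II-5 ? I-1×I-2: Qq|qq
Q/III-1 un II-1×II-2: QQ|Qq
Q/III-2 ? II-1×II-2: QQ|Qq|qq
Q/III-3 un II-4×II-3: QQ|Qq
⇒ Q over [I-1,I-2,II-1,II-2,II-3,II-4,II-5,III-1,III-2,III-3]: 190 consistent
S/I-1 ? ·: SS|Ss|ss
S/I-2 ? ·: SS|Ss|ss
S/II-1 un I-1×I-2: SS|Ss
S/II-2 un ·: SS|Ss
S/II-3 un I-1×I-2: SS|Ss
S/II-4 ? ·: SS|Ss|ss
S/II-5 un I-1×I-2: SS|Ss
S/III-1 ? II-1×II-2: SS|Ss|ss
S/III-2 ? II-1×II-2: SS|Ss|ss
S/III-3 un II-4×II-3: SS|Ss
⇒ S over [I-1,I-2,II-1,II-2,II-3,II-4,II-5,III-1,III-2,III-3]: 1252 consistent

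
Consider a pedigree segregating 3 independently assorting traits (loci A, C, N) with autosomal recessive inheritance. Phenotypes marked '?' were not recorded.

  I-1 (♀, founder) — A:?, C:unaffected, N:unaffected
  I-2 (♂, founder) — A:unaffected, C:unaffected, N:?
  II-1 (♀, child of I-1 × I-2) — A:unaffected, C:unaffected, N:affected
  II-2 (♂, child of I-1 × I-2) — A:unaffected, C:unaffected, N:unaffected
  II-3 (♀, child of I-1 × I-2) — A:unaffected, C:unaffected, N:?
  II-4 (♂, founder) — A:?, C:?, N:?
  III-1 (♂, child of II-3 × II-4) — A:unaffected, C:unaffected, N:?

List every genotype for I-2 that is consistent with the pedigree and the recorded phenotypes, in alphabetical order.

A/I-1 ? ·: AA|Aa|aa
A/I-2 un ·: AA|Aa
A/II-1 un I-1×I-2: AA|Aa
A/II-2 un I-1×I-2: AA|Aa
A/II-3 un I-1×I-2: AA|Aa
A/II-4 ? ·: AA|Aa|aa
A/III-1 un II-3×II-4: AA|Aa
⇒ A over [I-1,I-2,II-1,II-2,II-3,II-4,III-1]: 122 consistent
C/I-1 un ·: CC|Cc
C/I-2 un ·: CC|Cc
C/II-1 un I-1×I-2: CC|Cc
C/II-2 un I-1×I-2: CC|Cc
C/II-3 un I-1×I-2: CC|Cc
C/II-4 ? ·: CC|Cc|cc
C/III-1 un II-3×II-4: CC|Cc
⇒ C over [I-1,I-2,II-1,II-2,II-3,II-4,III-1]: 112 consistent
N/I-1 un ·: Nn
N/I-2 ? ·: Nn|nn
N/II-1 aff I-1×I-2: nn
N/II-2 un I-1×I-2: NN|Nn
N/II-3 ? I-1×I-2: NN|Nn|nn
N/II-4 ? ·: NN|Nn|nn
N/III-1 ? II-3×II-4: NN|Nn|nn
⇒ N over [I-1,I-2,II-1,II-2,II-3,II-4,III-1]: 41 consistent

I-2 ∈ {AA CC Nn, AA CC nn, AA Cc Nn, AA Cc nn, Aa CC Nn, Aa CC nn, Aa Cc Nn, Aa Cc nn}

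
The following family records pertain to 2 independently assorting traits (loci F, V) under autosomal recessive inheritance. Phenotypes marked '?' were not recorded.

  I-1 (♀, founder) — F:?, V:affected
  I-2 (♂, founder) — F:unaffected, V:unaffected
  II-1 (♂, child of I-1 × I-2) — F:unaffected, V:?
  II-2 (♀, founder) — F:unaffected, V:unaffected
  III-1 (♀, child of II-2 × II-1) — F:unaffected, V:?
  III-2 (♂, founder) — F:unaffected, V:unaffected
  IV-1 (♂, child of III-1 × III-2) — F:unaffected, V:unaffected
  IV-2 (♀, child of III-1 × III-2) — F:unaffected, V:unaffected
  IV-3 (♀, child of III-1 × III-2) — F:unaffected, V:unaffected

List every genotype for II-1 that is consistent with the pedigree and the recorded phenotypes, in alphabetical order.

F/I-1 ? ·: FF|Ff|ff
F/I-2 un ·: FF|Ff
F/II-1 un I-1×I-2: FF|Ff
F/II-2 un ·: FF|Ff
F/III-1 un II-2×II-1: FF|Ff
F/III-2 un ·: FF|Ff
F/IV-1 un III-1×III-2: FF|Ff
F/IV-2 un III-1×III-2: FF|Ff
F/IV-3 un III-1×III-2: FF|Ff
⇒ F over [I-1,I-2,II-1,II-2,III-1,III-2,IV-1,IV-2,IV-3]: 386 consistent
V/I-1 aff ·: vv
V/I-2 un ·: VV|Vv
V/II-1 ? I-1×I-2: Vv|vv
V/II-2 un ·: VV|Vv
V/III-1 ? II-2×II-1: VV|Vv|vv
V/III-2 un ·: VV|Vv
V/IV-1 un III-1×III-2: VV|Vv
V/IV-2 un III-1×III-2: VV|Vv
V/IV-3 un III-1×III-2: VV|Vv
⇒ V over [I-1,I-2,II-1,II-2,III-1,III-2,IV-1,IV-2,IV-3]: 138 consistent

II-1 ∈ {FF Vv, FF vv, Ff Vv, Ff vv}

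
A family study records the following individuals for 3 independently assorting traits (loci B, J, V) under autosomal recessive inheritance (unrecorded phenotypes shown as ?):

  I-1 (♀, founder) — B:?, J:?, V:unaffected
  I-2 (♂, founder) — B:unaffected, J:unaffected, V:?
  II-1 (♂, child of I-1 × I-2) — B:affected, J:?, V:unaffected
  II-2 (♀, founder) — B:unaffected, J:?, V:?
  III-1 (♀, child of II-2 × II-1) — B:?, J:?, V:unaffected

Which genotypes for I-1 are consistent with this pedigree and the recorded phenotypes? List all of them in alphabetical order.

B/I-1 ? ·: Bb|bb
B/I-2 un ·: Bb
B/II-1 aff I-1×I-2: bb
B/II-2 un ·: BB|Bb
B/III-1 ? II-2×II-1: Bb|bb
⇒ B over [I-1,I-2,II-1,II-2,III-1]: 6 consistent
J/I-1 ? ·: JJ|Jj|jj
J/I-2 un ·: JJ|Jj
J/II-1 ? I-1×I-2: JJ|Jj|jj
J/II-2 ? ·: JJ|Jj|jj
J/III-1 ? II-2×II-1: JJ|Jj|jj
⇒ J over [I-1,I-2,II-1,II-2,III-1]: 59 consistent
V/I-1 un ·: VV|Vv
V/I-2 ? ·: VV|Vv|vv
V/II-1 un I-1×I-2: VV|Vv
V/II-2 ? ·: VV|Vv|vv
V/III-1 un II-2×II-1: VV|Vv
⇒ V over [I-1,I-2,II-1,II-2,III-1]: 41 consistent

I-1 ∈ {Bb JJ VV, Bb JJ Vv, Bb Jj VV, Bb Jj Vv, Bb jj VV, Bb jj Vv, bb JJ VV, bb JJ Vv, bb Jj VV, bb Jj Vv, bb jj VV, bb jj Vv}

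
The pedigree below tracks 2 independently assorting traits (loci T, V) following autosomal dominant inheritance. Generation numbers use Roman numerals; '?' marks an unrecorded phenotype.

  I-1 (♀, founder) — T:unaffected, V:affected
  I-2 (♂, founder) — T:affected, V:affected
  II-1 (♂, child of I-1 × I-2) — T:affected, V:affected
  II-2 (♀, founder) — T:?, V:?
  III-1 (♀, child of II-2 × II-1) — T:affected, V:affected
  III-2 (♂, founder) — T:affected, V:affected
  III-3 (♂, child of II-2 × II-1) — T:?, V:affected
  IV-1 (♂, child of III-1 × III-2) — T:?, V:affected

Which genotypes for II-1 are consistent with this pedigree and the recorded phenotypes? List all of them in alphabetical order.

T/I-1 un ·: tt
T/I-2 aff ·: Tt|TT
T/II-1 aff I-1×I-2: Tt
T/II-2 ? ·: tt|Tt|TT
T/III-1 aff II-2×II-1: Tt|TT
T/III-2 aff ·: Tt|TT
T/III-3 ? II-2×II-1: tt|Tt|TT
T/IV-1 ? III-1×III-2: tt|Tt|TT
⇒ T over [I-1,I-2,II-1,II-2,III-1,III-2,III-3,IV-1]: 100 consistent
V/I-1 aff ·: Vv|VV
V/I-2 aff ·: Vv|VV
V/II-1 aff I-1×I-2: Vv|VV
V/II-2 ? ·: vv|Vv|VV
V/III-1 aff II-2×II-1: Vv|VV
V/III-2 aff ·: Vv|VV
V/III-3 aff II-2×II-1: Vv|VV
V/IV-1 aff III-1×III-2: Vv|VV
⇒ V over [I-1,I-2,II-1,II-2,III-1,III-2,III-3,IV-1]: 180 consistent

II-1 ∈ {Tt VV, Tt Vv}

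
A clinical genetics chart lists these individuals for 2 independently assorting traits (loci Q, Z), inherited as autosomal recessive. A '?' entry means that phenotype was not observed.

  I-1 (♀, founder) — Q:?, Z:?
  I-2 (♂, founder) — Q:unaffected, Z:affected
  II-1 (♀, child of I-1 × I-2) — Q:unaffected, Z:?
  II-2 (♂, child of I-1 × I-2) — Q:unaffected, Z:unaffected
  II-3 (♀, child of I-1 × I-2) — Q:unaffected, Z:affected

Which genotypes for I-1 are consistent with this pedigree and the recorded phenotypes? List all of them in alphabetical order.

I-1 ∈ {QQ Zz, Qq Zz, qq Zz}

Q/I-1 ? ·: QQ|Qq|qq
Q/I-2 un ·: QQ|Qq
Q/II-1 un I-1×I-2: QQ|Qq
Q/II-2 un I-1×I-2: QQ|Qq
Q/II-3 un I-1×I-2: QQ|Qq
⇒ Q over [I-1,I-2,II-1,II-2,II-3]: 27 consistent
Z/I-1 ? ·: Zz
Z/I-2 aff ·: zz
Z/II-1 ? I-1×I-2: Zz|zz
Z/II-2 un I-1×I-2: Zz
Z/II-3 aff I-1×I-2: zz
⇒ Z over [I-1,I-2,II-1,II-2,II-3]: 2 consistent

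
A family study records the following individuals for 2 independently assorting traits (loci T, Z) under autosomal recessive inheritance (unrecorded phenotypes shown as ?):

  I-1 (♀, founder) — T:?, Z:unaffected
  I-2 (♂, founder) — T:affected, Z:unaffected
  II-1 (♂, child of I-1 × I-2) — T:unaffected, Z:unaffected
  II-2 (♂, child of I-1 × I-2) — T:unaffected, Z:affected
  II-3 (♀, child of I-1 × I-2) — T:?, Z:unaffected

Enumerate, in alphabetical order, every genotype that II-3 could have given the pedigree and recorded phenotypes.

II-3 ∈ {Tt ZZ, Tt Zz, tt ZZ, tt Zz}

T/I-1 ? ·: TT|Tt
T/I-2 aff ·: tt
T/II-1 un I-1×I-2: Tt
T/II-2 un I-1×I-2: Tt
T/II-3 ? I-1×I-2: Tt|tt
⇒ T over [I-1,I-2,II-1,II-2,II-3]: 3 consistent
Z/I-1 un ·: Zz
Z/I-2 un ·: Zz
Z/II-1 un I-1×I-2: ZZ|Zz
Z/II-2 aff I-1×I-2: zz
Z/II-3 un I-1×I-2: ZZ|Zz
⇒ Z over [I-1,I-2,II-1,II-2,II-3]: 4 consistent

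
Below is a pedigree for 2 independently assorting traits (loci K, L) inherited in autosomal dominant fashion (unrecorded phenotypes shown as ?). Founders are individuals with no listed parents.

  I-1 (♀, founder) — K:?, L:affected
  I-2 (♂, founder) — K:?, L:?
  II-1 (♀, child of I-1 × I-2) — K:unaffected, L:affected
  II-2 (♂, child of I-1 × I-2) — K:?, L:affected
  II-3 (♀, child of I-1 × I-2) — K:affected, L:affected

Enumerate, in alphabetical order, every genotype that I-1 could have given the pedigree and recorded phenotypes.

K/I-1 ? ·: kk|Kk
K/I-2 ? ·: kk|Kk
K/II-1 un I-1×I-2: kk
K/II-2 ? I-1×I-2: kk|Kk|KK
K/II-3 aff I-1×I-2: Kk|KK
⇒ K over [I-1,I-2,II-1,II-2,II-3]: 10 consistent
L/I-1 aff ·: Ll|LL
L/I-2 ? ·: ll|Ll|LL
L/II-1 aff I-1×I-2: Ll|LL
L/II-2 aff I-1×I-2: Ll|LL
L/II-3 aff I-1×I-2: Ll|LL
⇒ L over [I-1,I-2,II-1,II-2,II-3]: 27 consistent

I-1 ∈ {Kk LL, Kk Ll, kk LL, kk Ll}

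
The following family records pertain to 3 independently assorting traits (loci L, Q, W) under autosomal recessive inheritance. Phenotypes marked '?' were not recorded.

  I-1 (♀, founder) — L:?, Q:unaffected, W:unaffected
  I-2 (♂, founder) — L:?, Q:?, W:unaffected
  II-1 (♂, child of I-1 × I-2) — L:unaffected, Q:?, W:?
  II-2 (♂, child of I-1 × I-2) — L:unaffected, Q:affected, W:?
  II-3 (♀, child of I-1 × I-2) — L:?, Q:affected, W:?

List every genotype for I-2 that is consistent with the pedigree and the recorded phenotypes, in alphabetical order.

I-2 ∈ {LL Qq WW, LL Qq Ww, LL qq WW, LL qq Ww, Ll Qq WW, Ll Qq Ww, Ll qq WW, Ll qq Ww, ll Qq WW, ll Qq Ww, ll qq WW, ll qq Ww}

L/I-1 ? ·: LL|Ll|ll
L/I-2 ? ·: LL|Ll|ll
L/II-1 un I-1×I-2: LL|Ll
L/II-2 un I-1×I-2: LL|Ll
L/II-3 ? I-1×I-2: LL|Ll|ll
⇒ L over [I-1,I-2,II-1,II-2,II-3]: 35 consistent
Q/I-1 un ·: Qq
Q/I-2 ? ·: Qq|qq
Q/II-1 ? I-1×I-2: QQ|Qq|qq
Q/II-2 aff I-1×I-2: qq
Q/II-3 aff I-1×I-2: qq
⇒ Q over [I-1,I-2,II-1,II-2,II-3]: 5 consistent
W/I-1 un ·: WW|Ww
W/I-2 un ·: WW|Ww
W/II-1 ? I-1×I-2: WW|Ww|ww
W/II-2 ? I-1×I-2: WW|Ww|ww
W/II-3 ? I-1×I-2: WW|Ww|ww
⇒ W over [I-1,I-2,II-1,II-2,II-3]: 44 consistent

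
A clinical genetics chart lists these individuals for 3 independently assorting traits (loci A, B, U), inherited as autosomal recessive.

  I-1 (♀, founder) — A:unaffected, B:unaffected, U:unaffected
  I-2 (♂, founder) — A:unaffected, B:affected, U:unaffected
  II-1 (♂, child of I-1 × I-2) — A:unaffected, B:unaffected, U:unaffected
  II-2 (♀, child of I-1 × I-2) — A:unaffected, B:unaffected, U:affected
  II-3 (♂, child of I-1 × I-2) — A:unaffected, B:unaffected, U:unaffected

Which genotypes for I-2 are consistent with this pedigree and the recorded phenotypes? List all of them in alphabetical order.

A/I-1 un ·: AA|Aa
A/I-2 un ·: AA|Aa
A/II-1 un I-1×I-2: AA|Aa
A/II-2 un I-1×I-2: AA|Aa
A/II-3 un I-1×I-2: AA|Aa
⇒ A over [I-1,I-2,II-1,II-2,II-3]: 25 consistent
B/I-1 un ·: BB|Bb
B/I-2 aff ·: bb
B/II-1 un I-1×I-2: Bb
B/II-2 un I-1×I-2: Bb
B/II-3 un I-1×I-2: Bb
⇒ B over [I-1,I-2,II-1,II-2,II-3]: 2 consistent
U/I-1 un ·: Uu
U/I-2 un ·: Uu
U/II-1 un I-1×I-2: UU|Uu
U/II-2 aff I-1×I-2: uu
U/II-3 un I-1×I-2: UU|Uu
⇒ U over [I-1,I-2,II-1,II-2,II-3]: 4 consistent

I-2 ∈ {AA bb Uu, Aa bb Uu}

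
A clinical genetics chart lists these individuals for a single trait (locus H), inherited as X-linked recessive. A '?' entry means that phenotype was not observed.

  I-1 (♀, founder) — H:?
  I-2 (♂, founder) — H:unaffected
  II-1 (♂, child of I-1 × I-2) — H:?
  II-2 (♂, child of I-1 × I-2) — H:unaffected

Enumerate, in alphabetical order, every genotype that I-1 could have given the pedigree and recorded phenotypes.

H/I-1 ? ·: X^HX^H|X^HX^h
H/I-2 un ·: X^HY
H/II-1 ? I-1×I-2: X^HY|X^hY
H/II-2 un I-1×I-2: X^HY
⇒ H over [I-1,I-2,II-1,II-2]: 3 consistent

I-1 ∈ {X^HX^H, X^HX^h}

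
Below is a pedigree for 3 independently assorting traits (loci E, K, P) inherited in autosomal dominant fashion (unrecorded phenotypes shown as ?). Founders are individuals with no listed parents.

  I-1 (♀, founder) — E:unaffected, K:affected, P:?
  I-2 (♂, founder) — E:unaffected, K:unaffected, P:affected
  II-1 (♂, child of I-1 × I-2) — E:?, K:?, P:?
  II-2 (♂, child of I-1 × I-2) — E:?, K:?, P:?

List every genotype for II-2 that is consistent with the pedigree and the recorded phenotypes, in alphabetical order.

E/I-1 un ·: ee
E/I-2 un ·: ee
E/II-1 ? I-1×I-2: ee
E/II-2 ? I-1×I-2: ee
⇒ E over [I-1,I-2,II-1,II-2]: 1 consistent
K/I-1 aff ·: Kk|KK
K/I-2 un ·: kk
K/II-1 ? I-1×I-2: kk|Kk
K/II-2 ? I-1×I-2: kk|Kk
⇒ K over [I-1,I-2,II-1,II-2]: 5 consistent
P/I-1 ? ·: pp|Pp|PP
P/I-2 aff ·: Pp|PP
P/II-1 ? I-1×I-2: pp|Pp|PP
P/II-2 ? I-1×I-2: pp|Pp|PP
⇒ P over [I-1,I-2,II-1,II-2]: 23 consistent

II-2 ∈ {ee Kk PP, ee Kk Pp, ee Kk pp, ee kk PP, ee kk Pp, ee kk pp}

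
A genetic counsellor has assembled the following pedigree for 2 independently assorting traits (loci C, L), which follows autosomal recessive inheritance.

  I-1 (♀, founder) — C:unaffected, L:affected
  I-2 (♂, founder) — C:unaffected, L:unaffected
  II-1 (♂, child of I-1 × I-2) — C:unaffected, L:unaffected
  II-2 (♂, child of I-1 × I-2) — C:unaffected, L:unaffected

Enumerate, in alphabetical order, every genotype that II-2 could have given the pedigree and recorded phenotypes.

C/I-1 un ·: CC|Cc
C/I-2 un ·: CC|Cc
C/II-1 un I-1×I-2: CC|Cc
C/II-2 un I-1×I-2: CC|Cc
⇒ C over [I-1,I-2,II-1,II-2]: 13 consistent
L/I-1 aff ·: ll
L/I-2 un ·: LL|Ll
L/II-1 un I-1×I-2: Ll
L/II-2 un I-1×I-2: Ll
⇒ L over [I-1,I-2,II-1,II-2]: 2 consistent

II-2 ∈ {CC Ll, Cc Ll}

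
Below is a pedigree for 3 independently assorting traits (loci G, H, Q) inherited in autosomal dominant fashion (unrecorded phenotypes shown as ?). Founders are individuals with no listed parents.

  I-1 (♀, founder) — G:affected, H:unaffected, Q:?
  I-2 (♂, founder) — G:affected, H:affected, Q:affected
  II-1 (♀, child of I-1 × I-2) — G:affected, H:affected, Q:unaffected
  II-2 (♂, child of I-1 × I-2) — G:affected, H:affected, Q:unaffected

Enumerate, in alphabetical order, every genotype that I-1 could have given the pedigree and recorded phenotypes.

I-1 ∈ {GG hh Qq, GG hh qq, Gg hh Qq, Gg hh qq}

G/I-1 aff ·: Gg|GG
G/I-2 aff ·: Gg|GG
G/II-1 aff I-1×I-2: Gg|GG
G/II-2 aff I-1×I-2: Gg|GG
⇒ G over [I-1,I-2,II-1,II-2]: 13 consistent
H/I-1 un ·: hh
H/I-2 aff ·: Hh|HH
H/II-1 aff I-1×I-2: Hh
H/II-2 aff I-1×I-2: Hh
⇒ H over [I-1,I-2,II-1,II-2]: 2 consistent
Q/I-1 ? ·: qq|Qq
Q/I-2 aff ·: Qq
Q/II-1 un I-1×I-2: qq
Q/II-2 un I-1×I-2: qq
⇒ Q over [I-1,I-2,II-1,II-2]: 2 consistent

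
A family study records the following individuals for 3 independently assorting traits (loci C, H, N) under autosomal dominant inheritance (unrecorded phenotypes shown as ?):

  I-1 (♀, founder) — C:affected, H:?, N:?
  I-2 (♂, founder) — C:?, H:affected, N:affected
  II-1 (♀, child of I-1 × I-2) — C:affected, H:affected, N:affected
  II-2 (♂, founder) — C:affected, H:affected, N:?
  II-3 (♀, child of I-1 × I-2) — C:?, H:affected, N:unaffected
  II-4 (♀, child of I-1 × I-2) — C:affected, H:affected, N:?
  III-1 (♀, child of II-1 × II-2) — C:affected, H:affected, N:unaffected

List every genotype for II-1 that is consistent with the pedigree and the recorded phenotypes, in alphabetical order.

C/I-1 aff ·: Cc|CC
C/I-2 ? ·: cc|Cc|CC
C/II-1 aff I-1×I-2: Cc|CC
C/II-2 aff ·: Cc|CC
C/II-3 ? I-1×I-2: cc|Cc|CC
C/II-4 aff I-1×I-2: Cc|CC
C/III-1 aff II-1×II-2: Cc|CC
⇒ C over [I-1,I-2,II-1,II-2,II-3,II-4,III-1]: 113 consistent
H/I-1 ? ·: hh|Hh|HH
H/I-2 aff ·: Hh|HH
H/II-1 aff I-1×I-2: Hh|HH
H/II-2 aff ·: Hh|HH
H/II-3 aff I-1×I-2: Hh|HH
H/II-4 aff I-1×I-2: Hh|HH
H/III-1 aff II-1×II-2: Hh|HH
⇒ H over [I-1,I-2,II-1,II-2,II-3,II-4,III-1]: 95 consistent
N/I-1 ? ·: nn|Nn
N/I-2 aff ·: Nn
N/II-1 aff I-1×I-2: Nn
N/II-2 ? ·: nn|Nn
N/II-3 un I-1×I-2: nn
N/II-4 ? I-1×I-2: nn|Nn|NN
N/III-1 un II-1×II-2: nn
⇒ N over [I-1,I-2,II-1,II-2,II-3,II-4,III-1]: 10 consistent

II-1 ∈ {CC HH Nn, CC Hh Nn, Cc HH Nn, Cc Hh Nn}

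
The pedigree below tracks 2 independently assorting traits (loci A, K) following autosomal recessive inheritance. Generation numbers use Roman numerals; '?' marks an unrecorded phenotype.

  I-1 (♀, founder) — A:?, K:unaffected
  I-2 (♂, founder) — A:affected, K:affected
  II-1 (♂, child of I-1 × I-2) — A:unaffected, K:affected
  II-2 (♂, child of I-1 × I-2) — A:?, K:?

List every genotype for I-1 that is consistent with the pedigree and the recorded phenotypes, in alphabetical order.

I-1 ∈ {AA Kk, Aa Kk}

A/I-1 ? ·: AA|Aa
A/I-2 aff ·: aa
A/II-1 un I-1×I-2: Aa
A/II-2 ? I-1×I-2: Aa|aa
⇒ A over [I-1,I-2,II-1,II-2]: 3 consistent
K/I-1 un ·: Kk
K/I-2 aff ·: kk
K/II-1 aff I-1×I-2: kk
K/II-2 ? I-1×I-2: Kk|kk
⇒ K over [I-1,I-2,II-1,II-2]: 2 consistent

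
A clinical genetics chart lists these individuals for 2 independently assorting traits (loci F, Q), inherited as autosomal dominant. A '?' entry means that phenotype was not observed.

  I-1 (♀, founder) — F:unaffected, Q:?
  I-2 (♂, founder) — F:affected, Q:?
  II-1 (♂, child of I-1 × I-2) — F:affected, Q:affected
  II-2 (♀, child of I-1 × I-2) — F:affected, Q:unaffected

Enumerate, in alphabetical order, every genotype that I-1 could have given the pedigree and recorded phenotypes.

F/I-1 un ·: ff
F/I-2 aff ·: Ff|FF
F/II-1 aff I-1×I-2: Ff
F/II-2 aff I-1×I-2: Ff
⇒ F over [I-1,I-2,II-1,II-2]: 2 consistent
Q/I-1 ? ·: qq|Qq
Q/I-2 ? ·: qq|Qq
Q/II-1 aff I-1×I-2: Qq|QQ
Q/II-2 un I-1×I-2: qq
⇒ Q over [I-1,I-2,II-1,II-2]: 4 consistent

I-1 ∈ {ff Qq, ff qq}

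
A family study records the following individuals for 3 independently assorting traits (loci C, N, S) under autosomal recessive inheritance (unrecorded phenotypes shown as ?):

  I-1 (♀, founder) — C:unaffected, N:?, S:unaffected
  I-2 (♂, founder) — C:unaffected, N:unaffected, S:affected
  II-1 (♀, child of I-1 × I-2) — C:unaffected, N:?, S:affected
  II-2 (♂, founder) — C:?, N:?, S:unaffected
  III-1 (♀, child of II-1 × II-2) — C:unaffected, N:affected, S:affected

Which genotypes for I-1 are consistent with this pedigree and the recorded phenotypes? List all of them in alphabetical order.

I-1 ∈ {CC NN Ss, CC Nn Ss, CC nn Ss, Cc NN Ss, Cc Nn Ss, Cc nn Ss}

C/I-1 un ·: CC|Cc
C/I-2 un ·: CC|Cc
C/II-1 un I-1×I-2: CC|Cc
C/II-2 ? ·: CC|Cc|cc
C/III-1 un II-1×II-2: CC|Cc
⇒ C over [I-1,I-2,II-1,II-2,III-1]: 31 consistent
N/I-1 ? ·: NN|Nn|nn
N/I-2 un ·: NN|Nn
N/II-1 ? I-1×I-2: Nn|nn
N/II-2 ? ·: Nn|nn
N/III-1 aff II-1×II-2: nn
⇒ N over [I-1,I-2,II-1,II-2,III-1]: 14 consistent
S/I-1 un ·: Ss
S/I-2 aff ·: ss
S/II-1 aff I-1×I-2: ss
S/II-2 un ·: Ss
S/III-1 aff II-1×II-2: ss
⇒ S over [I-1,I-2,II-1,II-2,III-1]: 1 consistent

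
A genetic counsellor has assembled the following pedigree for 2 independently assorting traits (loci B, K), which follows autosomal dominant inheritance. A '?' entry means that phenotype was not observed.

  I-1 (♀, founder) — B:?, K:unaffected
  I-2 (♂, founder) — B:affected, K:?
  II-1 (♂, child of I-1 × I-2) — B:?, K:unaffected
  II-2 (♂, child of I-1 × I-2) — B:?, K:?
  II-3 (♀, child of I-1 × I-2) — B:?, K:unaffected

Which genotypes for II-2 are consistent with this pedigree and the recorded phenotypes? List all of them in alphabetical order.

B/I-1 ? ·: bb|Bb|BB
B/I-2 aff ·: Bb|BB
B/II-1 ? I-1×I-2: bb|Bb|BB
B/II-2 ? I-1×I-2: bb|Bb|BB
B/II-3 ? I-1×I-2: bb|Bb|BB
⇒ B over [I-1,I-2,II-1,II-2,II-3]: 53 consistent
K/I-1 un ·: kk
K/I-2 ? ·: kk|Kk
K/II-1 un I-1×I-2: kk
K/II-2 ? I-1×I-2: kk|Kk
K/II-3 un I-1×I-2: kk
⇒ K over [I-1,I-2,II-1,II-2,II-3]: 3 consistent

II-2 ∈ {BB Kk, BB kk, Bb Kk, Bb kk, bb Kk, bb kk}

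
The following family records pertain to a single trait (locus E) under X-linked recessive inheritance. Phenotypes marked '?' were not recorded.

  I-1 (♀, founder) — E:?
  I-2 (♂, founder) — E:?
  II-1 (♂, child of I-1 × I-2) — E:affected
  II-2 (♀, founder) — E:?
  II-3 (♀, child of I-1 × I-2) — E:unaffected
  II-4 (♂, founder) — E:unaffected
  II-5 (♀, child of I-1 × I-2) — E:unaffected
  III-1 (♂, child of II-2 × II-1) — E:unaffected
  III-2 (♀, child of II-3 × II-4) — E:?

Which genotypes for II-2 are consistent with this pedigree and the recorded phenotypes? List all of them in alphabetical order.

II-2 ∈ {X^EX^E, X^EX^e}

E/I-1 ? ·: X^EX^e|X^eX^e
E/I-2 ? ·: X^EY|X^eY
E/II-1 aff I-1×I-2: X^eY
E/II-2 ? ·: X^EX^E|X^EX^e
E/II-3 un I-1×I-2: X^EX^E|X^EX^e
E/II-4 un ·: X^EY
E/II-5 un I-1×I-2: X^EX^E|X^EX^e
E/III-1 un II-2×II-1: X^EY
E/III-2 ? II-3×II-4: X^EX^E|X^EX^e
⇒ E over [I-1,I-2,II-1,II-2,II-3,II-4,II-5,III-1,III-2]: 20 consistent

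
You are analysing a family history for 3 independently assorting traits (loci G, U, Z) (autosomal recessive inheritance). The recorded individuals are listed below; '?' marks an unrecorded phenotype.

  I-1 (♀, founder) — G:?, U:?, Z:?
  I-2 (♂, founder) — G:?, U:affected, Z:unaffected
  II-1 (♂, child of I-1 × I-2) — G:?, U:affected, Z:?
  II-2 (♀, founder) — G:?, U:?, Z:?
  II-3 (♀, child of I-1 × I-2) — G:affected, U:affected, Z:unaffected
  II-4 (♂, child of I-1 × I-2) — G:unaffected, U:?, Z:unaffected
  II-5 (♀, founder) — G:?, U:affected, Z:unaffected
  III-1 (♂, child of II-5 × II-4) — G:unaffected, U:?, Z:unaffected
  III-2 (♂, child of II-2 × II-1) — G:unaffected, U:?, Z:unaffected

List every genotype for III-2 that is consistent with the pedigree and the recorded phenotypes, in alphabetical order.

G/I-1 ? ·: Gg|gg
G/I-2 ? ·: Gg|gg
G/II-1 ? I-1×I-2: GG|Gg|gg
G/II-2 ? ·: GG|Gg|gg
G/II-3 aff I-1×I-2: gg
G/II-4 un I-1×I-2: GG|Gg
G/II-5 ? ·: GG|Gg|gg
G/III-1 un II-5×II-4: GG|Gg
G/III-2 un II-2×II-1: GG|Gg
⇒ G over [I-1,I-2,II-1,II-2,II-3,II-4,II-5,III-1,III-2]: 169 consistent
U/I-1 ? ·: Uu|uu
U/I-2 aff ·: uu
U/II-1 aff I-1×I-2: uu
U/II-2 ? ·: UU|Uu|uu
U/II-3 aff I-1×I-2: uu
U/II-4 ? I-1×I-2: Uu|uu
U/II-5 aff ·: uu
U/III-1 ? II-5×II-4: Uu|uu
U/III-2 ? II-2×II-1: Uu|uu
⇒ U over [I-1,I-2,II-1,II-2,II-3,II-4,II-5,III-1,III-2]: 16 consistent
Z/I-1 ? ·: ZZ|Zz|zz
Z/I-2 un ·: ZZ|Zz
Z/II-1 ? I-1×I-2: ZZ|Zz|zz
Z/II-2 ? ·: ZZ|Zz|zz
Z/II-3 un I-1×I-2: ZZ|Zz
Z/II-4 un I-1×I-2: ZZ|Zz
Z/II-5 un ·: ZZ|Zz
Z/III-1 un II-5×II-4: ZZ|Zz
Z/III-2 un II-2×II-1: ZZ|Zz
⇒ Z over [I-1,I-2,II-1,II-2,II-3,II-4,II-5,III-1,III-2]: 466 consistent

III-2 ∈ {GG Uu ZZ, GG Uu Zz, GG uu ZZ, GG uu Zz, Gg Uu ZZ, Gg Uu Zz, Gg uu ZZ, Gg uu Zz}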